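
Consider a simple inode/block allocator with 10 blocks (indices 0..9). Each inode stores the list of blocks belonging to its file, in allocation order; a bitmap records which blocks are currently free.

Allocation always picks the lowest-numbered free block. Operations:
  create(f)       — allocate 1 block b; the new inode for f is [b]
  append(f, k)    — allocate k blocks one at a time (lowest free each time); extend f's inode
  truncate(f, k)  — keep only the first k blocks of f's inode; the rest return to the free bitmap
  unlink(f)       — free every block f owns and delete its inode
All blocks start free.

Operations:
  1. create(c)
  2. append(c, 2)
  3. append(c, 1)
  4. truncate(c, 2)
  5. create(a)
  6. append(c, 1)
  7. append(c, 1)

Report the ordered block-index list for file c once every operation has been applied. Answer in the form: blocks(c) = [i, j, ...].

[1] create(c) — c=0 (map F.........)
[2] append(c, 2) — c=0,1,2 (map FFF.......)
[3] append(c, 1) — c=0,1,2,3 (map FFFF......)
[4] truncate(c, 2) — c=0,1 (map FF........)
[5] create(a) — a=2 c=0,1 (map FFF.......)
[6] append(c, 1) — a=2 c=0,1,3 (map FFFF......)
[7] append(c, 1) — a=2 c=0,1,3,4 (map FFFFF.....)

blocks(c) = [0, 1, 3, 4]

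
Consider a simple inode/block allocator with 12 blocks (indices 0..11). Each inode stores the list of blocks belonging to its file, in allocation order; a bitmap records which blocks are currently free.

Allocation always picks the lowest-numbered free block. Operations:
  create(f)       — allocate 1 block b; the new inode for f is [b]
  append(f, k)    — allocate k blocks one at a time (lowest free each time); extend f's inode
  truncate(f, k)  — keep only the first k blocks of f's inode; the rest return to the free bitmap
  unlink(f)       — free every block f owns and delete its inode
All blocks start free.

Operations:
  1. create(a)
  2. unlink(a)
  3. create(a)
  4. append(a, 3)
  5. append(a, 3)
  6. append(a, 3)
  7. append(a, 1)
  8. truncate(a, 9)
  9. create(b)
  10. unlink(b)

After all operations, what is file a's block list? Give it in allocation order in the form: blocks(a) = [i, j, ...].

blocks(a) = [0, 1, 2, 3, 4, 5, 6, 7, 8]

  1. create(a)  ⇒  F...........  {a→[0]}
  2. unlink(a)  ⇒  ............  {}
  3. create(a)  ⇒  F...........  {a→[0]}
  4. append(a, 3)  ⇒  FFFF........  {a→[0, 1, 2, 3]}
  5. append(a, 3)  ⇒  FFFFFFF.....  {a→[0, 1, 2, 3, 4, 5, 6]}
  6. append(a, 3)  ⇒  FFFFFFFFFF..  {a→[0, 1, 2, 3, 4, 5, 6, 7, 8, 9]}
  7. append(a, 1)  ⇒  FFFFFFFFFFF.  {a→[0, 1, 2, 3, 4, 5, 6, 7, 8, 9, 10]}
  8. truncate(a, 9)  ⇒  FFFFFFFFF...  {a→[0, 1, 2, 3, 4, 5, 6, 7, 8]}
  9. create(b)  ⇒  FFFFFFFFFF..  {a→[0, 1, 2, 3, 4, 5, 6, 7, 8]; b→[9]}
  10. unlink(b)  ⇒  FFFFFFFFF...  {a→[0, 1, 2, 3, 4, 5, 6, 7, 8]}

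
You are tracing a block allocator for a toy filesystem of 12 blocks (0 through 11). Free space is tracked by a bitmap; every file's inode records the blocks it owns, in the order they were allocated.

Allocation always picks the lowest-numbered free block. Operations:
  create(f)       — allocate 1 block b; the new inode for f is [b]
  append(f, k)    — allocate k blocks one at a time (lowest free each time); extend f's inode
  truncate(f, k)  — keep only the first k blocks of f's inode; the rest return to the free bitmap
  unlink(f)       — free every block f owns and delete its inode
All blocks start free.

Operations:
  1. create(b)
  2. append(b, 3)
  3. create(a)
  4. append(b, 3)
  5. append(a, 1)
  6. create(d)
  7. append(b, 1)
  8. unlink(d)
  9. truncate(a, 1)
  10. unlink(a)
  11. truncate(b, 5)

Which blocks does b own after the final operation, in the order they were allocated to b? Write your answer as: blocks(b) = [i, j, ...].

after create(b) → b:[0]  free=[F...........]
after append(b, 3) → b:[0, 1, 2, 3]  free=[FFFF........]
after create(a) → a:[4], b:[0, 1, 2, 3]  free=[FFFFF.......]
after append(b, 3) → a:[4], b:[0, 1, 2, 3, 5, 6, 7]  free=[FFFFFFFF....]
after append(a, 1) → a:[4, 8], b:[0, 1, 2, 3, 5, 6, 7]  free=[FFFFFFFFF...]
after create(d) → a:[4, 8], b:[0, 1, 2, 3, 5, 6, 7], d:[9]  free=[FFFFFFFFFF..]
after append(b, 1) → a:[4, 8], b:[0, 1, 2, 3, 5, 6, 7, 10], d:[9]  free=[FFFFFFFFFFF.]
after unlink(d) → a:[4, 8], b:[0, 1, 2, 3, 5, 6, 7, 10]  free=[FFFFFFFFF.F.]
after truncate(a, 1) → a:[4], b:[0, 1, 2, 3, 5, 6, 7, 10]  free=[FFFFFFFF..F.]
after unlink(a) → b:[0, 1, 2, 3, 5, 6, 7, 10]  free=[FFFF.FFF..F.]
after truncate(b, 5) → b:[0, 1, 2, 3, 5]  free=[FFFF.F......]

blocks(b) = [0, 1, 2, 3, 5]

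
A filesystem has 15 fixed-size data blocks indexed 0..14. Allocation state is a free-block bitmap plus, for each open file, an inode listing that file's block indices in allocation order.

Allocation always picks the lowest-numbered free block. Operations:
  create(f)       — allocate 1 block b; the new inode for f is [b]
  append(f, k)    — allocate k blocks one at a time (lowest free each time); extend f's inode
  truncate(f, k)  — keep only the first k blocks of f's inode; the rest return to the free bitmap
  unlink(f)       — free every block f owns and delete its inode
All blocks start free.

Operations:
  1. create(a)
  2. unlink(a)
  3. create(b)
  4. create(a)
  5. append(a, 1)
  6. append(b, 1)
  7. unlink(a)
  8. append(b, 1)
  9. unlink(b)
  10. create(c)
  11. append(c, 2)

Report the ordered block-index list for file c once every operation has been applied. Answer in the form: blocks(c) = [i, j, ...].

after create(a) → a:[0]  free=[F..............]
after unlink(a) →   free=[...............]
after create(b) → b:[0]  free=[F..............]
after create(a) → a:[1], b:[0]  free=[FF.............]
after append(a, 1) → a:[1, 2], b:[0]  free=[FFF............]
after append(b, 1) → a:[1, 2], b:[0, 3]  free=[FFFF...........]
after unlink(a) → b:[0, 3]  free=[F..F...........]
after append(b, 1) → b:[0, 3, 1]  free=[FF.F...........]
after unlink(b) →   free=[...............]
after create(c) → c:[0]  free=[F..............]
after append(c, 2) → c:[0, 1, 2]  free=[FFF............]

blocks(c) = [0, 1, 2]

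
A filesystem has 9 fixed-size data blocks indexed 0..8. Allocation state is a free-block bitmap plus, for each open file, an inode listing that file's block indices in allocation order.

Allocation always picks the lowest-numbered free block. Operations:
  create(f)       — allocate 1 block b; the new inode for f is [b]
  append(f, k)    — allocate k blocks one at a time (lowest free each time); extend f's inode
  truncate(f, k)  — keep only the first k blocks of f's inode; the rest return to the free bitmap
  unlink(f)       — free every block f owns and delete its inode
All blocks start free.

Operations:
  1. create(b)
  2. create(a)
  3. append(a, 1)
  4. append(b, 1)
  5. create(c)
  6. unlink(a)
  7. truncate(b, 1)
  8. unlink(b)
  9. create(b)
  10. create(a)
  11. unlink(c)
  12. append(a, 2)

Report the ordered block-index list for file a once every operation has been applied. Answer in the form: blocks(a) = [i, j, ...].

[1] create(b) — b=0 (map F........)
[2] create(a) — a=1 b=0 (map FF.......)
[3] append(a, 1) — a=1,2 b=0 (map FFF......)
[4] append(b, 1) — a=1,2 b=0,3 (map FFFF.....)
[5] create(c) — a=1,2 b=0,3 c=4 (map FFFFF....)
[6] unlink(a) — b=0,3 c=4 (map F..FF....)
[7] truncate(b, 1) — b=0 c=4 (map F...F....)
[8] unlink(b) — c=4 (map ....F....)
[9] create(b) — b=0 c=4 (map F...F....)
[10] create(a) — a=1 b=0 c=4 (map FF..F....)
[11] unlink(c) — a=1 b=0 (map FF.......)
[12] append(a, 2) — a=1,2,3 b=0 (map FFFF.....)

blocks(a) = [1, 2, 3]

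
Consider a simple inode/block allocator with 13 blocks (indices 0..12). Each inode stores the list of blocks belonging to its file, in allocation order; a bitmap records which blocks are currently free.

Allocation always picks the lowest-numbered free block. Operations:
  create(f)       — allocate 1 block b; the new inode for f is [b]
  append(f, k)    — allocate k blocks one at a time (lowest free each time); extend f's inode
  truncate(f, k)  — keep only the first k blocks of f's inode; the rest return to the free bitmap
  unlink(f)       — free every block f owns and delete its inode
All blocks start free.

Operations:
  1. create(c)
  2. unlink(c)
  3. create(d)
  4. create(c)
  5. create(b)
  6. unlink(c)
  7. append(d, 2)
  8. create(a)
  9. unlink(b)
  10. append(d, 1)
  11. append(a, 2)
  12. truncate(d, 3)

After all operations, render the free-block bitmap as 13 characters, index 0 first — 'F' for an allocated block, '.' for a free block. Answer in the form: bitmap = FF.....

bitmap = FF.FFFF......

create(c): bitmap=F............ | c=[0]
unlink(c): bitmap=............. | 
create(d): bitmap=F............ | d=[0]
create(c): bitmap=FF........... | c=[1] d=[0]
create(b): bitmap=FFF.......... | b=[2] c=[1] d=[0]
unlink(c): bitmap=F.F.......... | b=[2] d=[0]
append(d, 2): bitmap=FFFF......... | b=[2] d=[0, 1, 3]
create(a): bitmap=FFFFF........ | a=[4] b=[2] d=[0, 1, 3]
unlink(b): bitmap=FF.FF........ | a=[4] d=[0, 1, 3]
append(d, 1): bitmap=FFFFF........ | a=[4] d=[0, 1, 3, 2]
append(a, 2): bitmap=FFFFFFF...... | a=[4, 5, 6] d=[0, 1, 3, 2]
truncate(d, 3): bitmap=FF.FFFF...... | a=[4, 5, 6] d=[0, 1, 3]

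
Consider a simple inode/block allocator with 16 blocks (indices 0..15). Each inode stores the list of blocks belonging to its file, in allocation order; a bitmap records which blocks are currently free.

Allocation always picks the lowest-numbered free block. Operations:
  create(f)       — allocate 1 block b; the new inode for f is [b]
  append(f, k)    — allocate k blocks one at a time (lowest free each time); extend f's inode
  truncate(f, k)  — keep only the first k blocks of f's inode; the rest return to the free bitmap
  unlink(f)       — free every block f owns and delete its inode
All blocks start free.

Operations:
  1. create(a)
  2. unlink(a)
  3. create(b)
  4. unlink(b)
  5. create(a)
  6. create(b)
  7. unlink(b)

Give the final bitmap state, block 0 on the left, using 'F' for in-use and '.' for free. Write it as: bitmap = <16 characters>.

bitmap = F...............

[1] create(a) — a=0 (map F...............)
[2] unlink(a) —  (map ................)
[3] create(b) — b=0 (map F...............)
[4] unlink(b) —  (map ................)
[5] create(a) — a=0 (map F...............)
[6] create(b) — a=0 b=1 (map FF..............)
[7] unlink(b) — a=0 (map F...............)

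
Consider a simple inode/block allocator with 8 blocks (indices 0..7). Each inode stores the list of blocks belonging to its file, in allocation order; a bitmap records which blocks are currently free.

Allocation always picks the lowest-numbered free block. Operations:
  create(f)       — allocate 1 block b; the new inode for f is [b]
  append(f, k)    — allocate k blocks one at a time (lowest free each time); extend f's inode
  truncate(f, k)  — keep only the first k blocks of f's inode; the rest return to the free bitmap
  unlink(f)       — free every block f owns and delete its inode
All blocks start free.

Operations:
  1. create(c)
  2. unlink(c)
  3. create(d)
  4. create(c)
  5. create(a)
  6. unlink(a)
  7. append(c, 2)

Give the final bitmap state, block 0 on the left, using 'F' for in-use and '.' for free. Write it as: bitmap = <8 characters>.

bitmap = FFFF....

  1. create(c)  ⇒  F.......  {c→[0]}
  2. unlink(c)  ⇒  ........  {}
  3. create(d)  ⇒  F.......  {d→[0]}
  4. create(c)  ⇒  FF......  {c→[1]; d→[0]}
  5. create(a)  ⇒  FFF.....  {a→[2]; c→[1]; d→[0]}
  6. unlink(a)  ⇒  FF......  {c→[1]; d→[0]}
  7. append(c, 2)  ⇒  FFFF....  {c→[1, 2, 3]; d→[0]}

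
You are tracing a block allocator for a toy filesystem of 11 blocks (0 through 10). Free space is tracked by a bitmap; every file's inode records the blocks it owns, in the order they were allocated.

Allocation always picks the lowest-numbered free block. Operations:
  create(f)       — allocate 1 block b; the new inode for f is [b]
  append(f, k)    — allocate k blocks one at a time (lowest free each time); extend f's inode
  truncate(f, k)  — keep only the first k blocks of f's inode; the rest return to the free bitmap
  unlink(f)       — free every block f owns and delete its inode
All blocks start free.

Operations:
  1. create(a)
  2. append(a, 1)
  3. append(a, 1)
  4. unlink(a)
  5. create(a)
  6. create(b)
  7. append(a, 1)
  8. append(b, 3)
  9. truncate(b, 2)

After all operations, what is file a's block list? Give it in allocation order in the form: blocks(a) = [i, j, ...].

after create(a) → a:[0]  free=[F..........]
after append(a, 1) → a:[0, 1]  free=[FF.........]
after append(a, 1) → a:[0, 1, 2]  free=[FFF........]
after unlink(a) →   free=[...........]
after create(a) → a:[0]  free=[F..........]
after create(b) → a:[0], b:[1]  free=[FF.........]
after append(a, 1) → a:[0, 2], b:[1]  free=[FFF........]
after append(b, 3) → a:[0, 2], b:[1, 3, 4, 5]  free=[FFFFFF.....]
after truncate(b, 2) → a:[0, 2], b:[1, 3]  free=[FFFF.......]

blocks(a) = [0, 2]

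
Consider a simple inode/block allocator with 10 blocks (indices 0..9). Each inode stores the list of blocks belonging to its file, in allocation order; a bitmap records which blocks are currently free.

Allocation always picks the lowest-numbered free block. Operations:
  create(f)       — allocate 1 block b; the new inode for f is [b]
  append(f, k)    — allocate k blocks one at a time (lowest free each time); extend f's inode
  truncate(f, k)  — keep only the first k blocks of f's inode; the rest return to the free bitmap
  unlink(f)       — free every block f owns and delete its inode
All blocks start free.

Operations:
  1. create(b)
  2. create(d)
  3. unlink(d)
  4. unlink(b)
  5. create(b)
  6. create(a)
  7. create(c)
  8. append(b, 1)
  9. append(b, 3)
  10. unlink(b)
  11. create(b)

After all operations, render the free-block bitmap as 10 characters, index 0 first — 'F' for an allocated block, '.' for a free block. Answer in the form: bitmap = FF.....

after create(b) → b:[0]  free=[F.........]
after create(d) → b:[0], d:[1]  free=[FF........]
after unlink(d) → b:[0]  free=[F.........]
after unlink(b) →   free=[..........]
after create(b) → b:[0]  free=[F.........]
after create(a) → a:[1], b:[0]  free=[FF........]
after create(c) → a:[1], b:[0], c:[2]  free=[FFF.......]
after append(b, 1) → a:[1], b:[0, 3], c:[2]  free=[FFFF......]
after append(b, 3) → a:[1], b:[0, 3, 4, 5, 6], c:[2]  free=[FFFFFFF...]
after unlink(b) → a:[1], c:[2]  free=[.FF.......]
after create(b) → a:[1], b:[0], c:[2]  free=[FFF.......]

bitmap = FFF.......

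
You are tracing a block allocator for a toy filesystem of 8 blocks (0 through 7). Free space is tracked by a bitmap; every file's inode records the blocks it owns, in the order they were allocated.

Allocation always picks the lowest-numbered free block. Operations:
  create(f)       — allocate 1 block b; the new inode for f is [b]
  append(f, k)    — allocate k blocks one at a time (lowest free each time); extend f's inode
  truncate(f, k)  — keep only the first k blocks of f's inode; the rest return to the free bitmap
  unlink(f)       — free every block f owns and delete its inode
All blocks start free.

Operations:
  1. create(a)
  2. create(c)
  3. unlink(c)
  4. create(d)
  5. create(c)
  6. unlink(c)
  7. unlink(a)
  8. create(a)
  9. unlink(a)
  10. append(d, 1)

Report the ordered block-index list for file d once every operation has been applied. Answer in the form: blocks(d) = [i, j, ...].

create(a): bitmap=F....... | a=[0]
create(c): bitmap=FF...... | a=[0] c=[1]
unlink(c): bitmap=F....... | a=[0]
create(d): bitmap=FF...... | a=[0] d=[1]
create(c): bitmap=FFF..... | a=[0] c=[2] d=[1]
unlink(c): bitmap=FF...... | a=[0] d=[1]
unlink(a): bitmap=.F...... | d=[1]
create(a): bitmap=FF...... | a=[0] d=[1]
unlink(a): bitmap=.F...... | d=[1]
append(d, 1): bitmap=FF...... | d=[1, 0]

blocks(d) = [1, 0]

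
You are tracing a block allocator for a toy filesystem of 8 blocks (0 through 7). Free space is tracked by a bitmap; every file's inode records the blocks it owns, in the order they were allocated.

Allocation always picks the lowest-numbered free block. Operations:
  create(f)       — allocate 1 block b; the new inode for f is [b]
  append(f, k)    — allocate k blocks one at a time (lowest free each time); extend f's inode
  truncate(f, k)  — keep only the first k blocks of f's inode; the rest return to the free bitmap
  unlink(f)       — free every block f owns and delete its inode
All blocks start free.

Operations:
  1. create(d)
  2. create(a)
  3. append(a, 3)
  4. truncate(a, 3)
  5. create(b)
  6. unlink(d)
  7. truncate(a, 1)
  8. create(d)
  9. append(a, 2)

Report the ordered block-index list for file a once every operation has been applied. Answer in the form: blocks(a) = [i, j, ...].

[1] create(d) — d=0 (map F.......)
[2] create(a) — a=1 d=0 (map FF......)
[3] append(a, 3) — a=1,2,3,4 d=0 (map FFFFF...)
[4] truncate(a, 3) — a=1,2,3 d=0 (map FFFF....)
[5] create(b) — a=1,2,3 b=4 d=0 (map FFFFF...)
[6] unlink(d) — a=1,2,3 b=4 (map .FFFF...)
[7] truncate(a, 1) — a=1 b=4 (map .F..F...)
[8] create(d) — a=1 b=4 d=0 (map FF..F...)
[9] append(a, 2) — a=1,2,3 b=4 d=0 (map FFFFF...)

blocks(a) = [1, 2, 3]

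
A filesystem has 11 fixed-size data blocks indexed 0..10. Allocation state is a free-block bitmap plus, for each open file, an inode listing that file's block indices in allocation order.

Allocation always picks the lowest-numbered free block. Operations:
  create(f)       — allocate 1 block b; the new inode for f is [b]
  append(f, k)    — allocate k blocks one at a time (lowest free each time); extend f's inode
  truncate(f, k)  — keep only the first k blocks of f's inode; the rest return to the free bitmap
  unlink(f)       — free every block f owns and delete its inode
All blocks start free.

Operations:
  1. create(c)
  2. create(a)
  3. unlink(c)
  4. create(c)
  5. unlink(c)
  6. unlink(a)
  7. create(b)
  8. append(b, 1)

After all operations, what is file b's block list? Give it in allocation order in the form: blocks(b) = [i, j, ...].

  1. create(c)  ⇒  F..........  {c→[0]}
  2. create(a)  ⇒  FF.........  {a→[1]; c→[0]}
  3. unlink(c)  ⇒  .F.........  {a→[1]}
  4. create(c)  ⇒  FF.........  {a→[1]; c→[0]}
  5. unlink(c)  ⇒  .F.........  {a→[1]}
  6. unlink(a)  ⇒  ...........  {}
  7. create(b)  ⇒  F..........  {b→[0]}
  8. append(b, 1)  ⇒  FF.........  {b→[0, 1]}

blocks(b) = [0, 1]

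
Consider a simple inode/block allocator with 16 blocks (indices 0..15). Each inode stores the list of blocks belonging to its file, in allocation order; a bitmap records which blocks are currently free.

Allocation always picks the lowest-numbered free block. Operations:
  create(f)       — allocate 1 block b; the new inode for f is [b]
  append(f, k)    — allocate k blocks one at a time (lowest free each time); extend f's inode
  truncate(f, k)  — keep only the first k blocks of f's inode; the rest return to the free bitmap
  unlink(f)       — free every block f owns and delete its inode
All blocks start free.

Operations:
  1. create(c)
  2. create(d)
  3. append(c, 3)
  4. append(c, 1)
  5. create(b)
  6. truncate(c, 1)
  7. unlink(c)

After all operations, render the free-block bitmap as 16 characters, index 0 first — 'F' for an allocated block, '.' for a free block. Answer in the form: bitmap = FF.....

bitmap = .F....F.........

  1. create(c)  ⇒  F...............  {c→[0]}
  2. create(d)  ⇒  FF..............  {c→[0]; d→[1]}
  3. append(c, 3)  ⇒  FFFFF...........  {c→[0, 2, 3, 4]; d→[1]}
  4. append(c, 1)  ⇒  FFFFFF..........  {c→[0, 2, 3, 4, 5]; d→[1]}
  5. create(b)  ⇒  FFFFFFF.........  {b→[6]; c→[0, 2, 3, 4, 5]; d→[1]}
  6. truncate(c, 1)  ⇒  FF....F.........  {b→[6]; c→[0]; d→[1]}
  7. unlink(c)  ⇒  .F....F.........  {b→[6]; d→[1]}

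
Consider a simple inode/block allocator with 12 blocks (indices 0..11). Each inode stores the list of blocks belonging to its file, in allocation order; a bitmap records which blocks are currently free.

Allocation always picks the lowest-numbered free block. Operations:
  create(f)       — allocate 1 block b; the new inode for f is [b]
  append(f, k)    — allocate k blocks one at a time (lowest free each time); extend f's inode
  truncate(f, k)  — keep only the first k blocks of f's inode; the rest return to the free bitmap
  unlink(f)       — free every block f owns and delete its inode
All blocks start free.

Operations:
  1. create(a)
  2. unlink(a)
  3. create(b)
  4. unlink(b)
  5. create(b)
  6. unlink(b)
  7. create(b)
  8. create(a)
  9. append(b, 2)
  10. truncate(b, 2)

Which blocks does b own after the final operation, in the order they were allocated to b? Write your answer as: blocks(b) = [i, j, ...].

blocks(b) = [0, 2]

[1] create(a) — a=0 (map F...........)
[2] unlink(a) —  (map ............)
[3] create(b) — b=0 (map F...........)
[4] unlink(b) —  (map ............)
[5] create(b) — b=0 (map F...........)
[6] unlink(b) —  (map ............)
[7] create(b) — b=0 (map F...........)
[8] create(a) — a=1 b=0 (map FF..........)
[9] append(b, 2) — a=1 b=0,2,3 (map FFFF........)
[10] truncate(b, 2) — a=1 b=0,2 (map FFF.........)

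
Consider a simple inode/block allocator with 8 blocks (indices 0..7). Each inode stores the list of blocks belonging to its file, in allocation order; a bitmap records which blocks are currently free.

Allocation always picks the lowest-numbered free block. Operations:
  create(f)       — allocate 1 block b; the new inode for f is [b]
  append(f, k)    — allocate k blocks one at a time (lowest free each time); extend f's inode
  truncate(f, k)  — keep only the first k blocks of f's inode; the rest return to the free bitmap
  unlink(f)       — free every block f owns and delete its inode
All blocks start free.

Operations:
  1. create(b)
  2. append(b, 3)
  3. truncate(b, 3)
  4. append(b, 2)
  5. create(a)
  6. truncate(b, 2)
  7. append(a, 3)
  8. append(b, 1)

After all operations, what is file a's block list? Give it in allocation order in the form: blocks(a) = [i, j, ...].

create(b): bitmap=F....... | b=[0]
append(b, 3): bitmap=FFFF.... | b=[0, 1, 2, 3]
truncate(b, 3): bitmap=FFF..... | b=[0, 1, 2]
append(b, 2): bitmap=FFFFF... | b=[0, 1, 2, 3, 4]
create(a): bitmap=FFFFFF.. | a=[5] b=[0, 1, 2, 3, 4]
truncate(b, 2): bitmap=FF...F.. | a=[5] b=[0, 1]
append(a, 3): bitmap=FFFFFF.. | a=[5, 2, 3, 4] b=[0, 1]
append(b, 1): bitmap=FFFFFFF. | a=[5, 2, 3, 4] b=[0, 1, 6]

blocks(a) = [5, 2, 3, 4]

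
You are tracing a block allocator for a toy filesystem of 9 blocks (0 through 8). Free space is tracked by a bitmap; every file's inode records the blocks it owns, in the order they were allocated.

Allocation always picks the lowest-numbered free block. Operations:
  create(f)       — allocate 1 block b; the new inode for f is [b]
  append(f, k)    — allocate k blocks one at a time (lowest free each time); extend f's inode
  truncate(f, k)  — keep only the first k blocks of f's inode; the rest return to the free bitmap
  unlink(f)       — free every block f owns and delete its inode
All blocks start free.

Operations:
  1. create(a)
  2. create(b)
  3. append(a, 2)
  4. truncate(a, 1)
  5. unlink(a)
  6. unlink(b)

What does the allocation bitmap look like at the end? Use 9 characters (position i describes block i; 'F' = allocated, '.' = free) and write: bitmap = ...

  1. create(a)  ⇒  F........  {a→[0]}
  2. create(b)  ⇒  FF.......  {a→[0]; b→[1]}
  3. append(a, 2)  ⇒  FFFF.....  {a→[0, 2, 3]; b→[1]}
  4. truncate(a, 1)  ⇒  FF.......  {a→[0]; b→[1]}
  5. unlink(a)  ⇒  .F.......  {b→[1]}
  6. unlink(b)  ⇒  .........  {}

bitmap = .........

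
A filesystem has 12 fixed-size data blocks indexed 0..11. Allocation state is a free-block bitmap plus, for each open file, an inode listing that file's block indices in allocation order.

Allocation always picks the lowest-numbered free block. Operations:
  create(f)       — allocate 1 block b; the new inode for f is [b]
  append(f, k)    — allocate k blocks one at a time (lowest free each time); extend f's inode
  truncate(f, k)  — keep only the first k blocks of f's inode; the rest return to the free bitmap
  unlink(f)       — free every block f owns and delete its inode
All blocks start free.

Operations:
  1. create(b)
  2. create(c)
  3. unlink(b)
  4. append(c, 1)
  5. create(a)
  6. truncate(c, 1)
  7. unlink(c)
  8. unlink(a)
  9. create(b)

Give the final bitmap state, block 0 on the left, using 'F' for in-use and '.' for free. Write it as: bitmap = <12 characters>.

bitmap = F...........

  1. create(b)  ⇒  F...........  {b→[0]}
  2. create(c)  ⇒  FF..........  {b→[0]; c→[1]}
  3. unlink(b)  ⇒  .F..........  {c→[1]}
  4. append(c, 1)  ⇒  FF..........  {c→[1, 0]}
  5. create(a)  ⇒  FFF.........  {a→[2]; c→[1, 0]}
  6. truncate(c, 1)  ⇒  .FF.........  {a→[2]; c→[1]}
  7. unlink(c)  ⇒  ..F.........  {a→[2]}
  8. unlink(a)  ⇒  ............  {}
  9. create(b)  ⇒  F...........  {b→[0]}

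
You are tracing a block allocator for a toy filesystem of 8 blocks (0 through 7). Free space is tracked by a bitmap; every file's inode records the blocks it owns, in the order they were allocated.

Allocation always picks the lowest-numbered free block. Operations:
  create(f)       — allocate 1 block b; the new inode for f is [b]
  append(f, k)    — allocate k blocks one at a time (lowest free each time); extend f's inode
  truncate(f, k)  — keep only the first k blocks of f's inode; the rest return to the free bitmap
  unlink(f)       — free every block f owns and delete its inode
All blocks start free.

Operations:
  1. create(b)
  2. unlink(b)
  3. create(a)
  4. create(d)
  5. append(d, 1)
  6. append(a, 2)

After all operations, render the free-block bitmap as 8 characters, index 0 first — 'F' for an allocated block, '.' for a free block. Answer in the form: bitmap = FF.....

bitmap = FFFFF...

create(b): bitmap=F....... | b=[0]
unlink(b): bitmap=........ | 
create(a): bitmap=F....... | a=[0]
create(d): bitmap=FF...... | a=[0] d=[1]
append(d, 1): bitmap=FFF..... | a=[0] d=[1, 2]
append(a, 2): bitmap=FFFFF... | a=[0, 3, 4] d=[1, 2]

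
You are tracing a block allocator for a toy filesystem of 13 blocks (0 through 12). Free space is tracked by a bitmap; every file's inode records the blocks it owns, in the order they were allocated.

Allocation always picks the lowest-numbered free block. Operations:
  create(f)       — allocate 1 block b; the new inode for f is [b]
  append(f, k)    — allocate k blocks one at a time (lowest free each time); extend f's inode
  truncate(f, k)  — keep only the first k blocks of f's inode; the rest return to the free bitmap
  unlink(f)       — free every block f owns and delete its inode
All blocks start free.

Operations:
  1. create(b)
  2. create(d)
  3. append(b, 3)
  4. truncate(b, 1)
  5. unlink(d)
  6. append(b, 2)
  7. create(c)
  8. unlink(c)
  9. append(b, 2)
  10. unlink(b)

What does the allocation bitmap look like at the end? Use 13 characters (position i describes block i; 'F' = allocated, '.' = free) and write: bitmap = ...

bitmap = .............

[1] create(b) — b=0 (map F............)
[2] create(d) — b=0 d=1 (map FF...........)
[3] append(b, 3) — b=0,2,3,4 d=1 (map FFFFF........)
[4] truncate(b, 1) — b=0 d=1 (map FF...........)
[5] unlink(d) — b=0 (map F............)
[6] append(b, 2) — b=0,1,2 (map FFF..........)
[7] create(c) — b=0,1,2 c=3 (map FFFF.........)
[8] unlink(c) — b=0,1,2 (map FFF..........)
[9] append(b, 2) — b=0,1,2,3,4 (map FFFFF........)
[10] unlink(b) —  (map .............)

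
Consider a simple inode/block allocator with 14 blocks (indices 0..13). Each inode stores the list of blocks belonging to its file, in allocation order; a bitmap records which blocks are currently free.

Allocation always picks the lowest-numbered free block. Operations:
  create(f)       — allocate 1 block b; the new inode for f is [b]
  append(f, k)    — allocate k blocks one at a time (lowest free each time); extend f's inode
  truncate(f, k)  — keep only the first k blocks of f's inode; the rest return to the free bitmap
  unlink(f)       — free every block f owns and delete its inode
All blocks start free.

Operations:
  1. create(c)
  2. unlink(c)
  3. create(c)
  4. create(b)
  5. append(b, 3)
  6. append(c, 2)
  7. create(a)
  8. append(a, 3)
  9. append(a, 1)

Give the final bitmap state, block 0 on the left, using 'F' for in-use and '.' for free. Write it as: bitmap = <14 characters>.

after create(c) → c:[0]  free=[F.............]
after unlink(c) →   free=[..............]
after create(c) → c:[0]  free=[F.............]
after create(b) → b:[1], c:[0]  free=[FF............]
after append(b, 3) → b:[1, 2, 3, 4], c:[0]  free=[FFFFF.........]
after append(c, 2) → b:[1, 2, 3, 4], c:[0, 5, 6]  free=[FFFFFFF.......]
after create(a) → a:[7], b:[1, 2, 3, 4], c:[0, 5, 6]  free=[FFFFFFFF......]
after append(a, 3) → a:[7, 8, 9, 10], b:[1, 2, 3, 4], c:[0, 5, 6]  free=[FFFFFFFFFFF...]
after append(a, 1) → a:[7, 8, 9, 10, 11], b:[1, 2, 3, 4], c:[0, 5, 6]  free=[FFFFFFFFFFFF..]

bitmap = FFFFFFFFFFFF..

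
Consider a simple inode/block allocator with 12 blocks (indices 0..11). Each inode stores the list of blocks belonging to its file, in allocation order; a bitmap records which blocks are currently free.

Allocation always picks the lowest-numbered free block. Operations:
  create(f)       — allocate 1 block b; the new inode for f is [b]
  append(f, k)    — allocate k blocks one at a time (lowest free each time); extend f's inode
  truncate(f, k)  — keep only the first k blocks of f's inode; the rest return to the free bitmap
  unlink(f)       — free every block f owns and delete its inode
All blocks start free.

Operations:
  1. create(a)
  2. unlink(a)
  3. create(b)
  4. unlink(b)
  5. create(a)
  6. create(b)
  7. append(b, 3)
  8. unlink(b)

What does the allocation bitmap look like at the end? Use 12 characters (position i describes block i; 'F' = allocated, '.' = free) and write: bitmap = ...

  1. create(a)  ⇒  F...........  {a→[0]}
  2. unlink(a)  ⇒  ............  {}
  3. create(b)  ⇒  F...........  {b→[0]}
  4. unlink(b)  ⇒  ............  {}
  5. create(a)  ⇒  F...........  {a→[0]}
  6. create(b)  ⇒  FF..........  {a→[0]; b→[1]}
  7. append(b, 3)  ⇒  FFFFF.......  {a→[0]; b→[1, 2, 3, 4]}
  8. unlink(b)  ⇒  F...........  {a→[0]}

bitmap = F...........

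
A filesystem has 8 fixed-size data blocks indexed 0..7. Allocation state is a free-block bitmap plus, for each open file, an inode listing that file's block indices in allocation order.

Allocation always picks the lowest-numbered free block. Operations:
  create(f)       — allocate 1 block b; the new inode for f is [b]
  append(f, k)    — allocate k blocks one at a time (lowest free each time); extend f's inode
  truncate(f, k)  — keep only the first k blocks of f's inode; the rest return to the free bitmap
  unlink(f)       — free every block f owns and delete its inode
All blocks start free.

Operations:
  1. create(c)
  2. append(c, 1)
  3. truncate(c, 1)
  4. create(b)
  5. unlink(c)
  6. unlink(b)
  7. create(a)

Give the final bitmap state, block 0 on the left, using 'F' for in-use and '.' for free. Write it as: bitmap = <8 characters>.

create(c): bitmap=F....... | c=[0]
append(c, 1): bitmap=FF...... | c=[0, 1]
truncate(c, 1): bitmap=F....... | c=[0]
create(b): bitmap=FF...... | b=[1] c=[0]
unlink(c): bitmap=.F...... | b=[1]
unlink(b): bitmap=........ | 
create(a): bitmap=F....... | a=[0]

bitmap = F.......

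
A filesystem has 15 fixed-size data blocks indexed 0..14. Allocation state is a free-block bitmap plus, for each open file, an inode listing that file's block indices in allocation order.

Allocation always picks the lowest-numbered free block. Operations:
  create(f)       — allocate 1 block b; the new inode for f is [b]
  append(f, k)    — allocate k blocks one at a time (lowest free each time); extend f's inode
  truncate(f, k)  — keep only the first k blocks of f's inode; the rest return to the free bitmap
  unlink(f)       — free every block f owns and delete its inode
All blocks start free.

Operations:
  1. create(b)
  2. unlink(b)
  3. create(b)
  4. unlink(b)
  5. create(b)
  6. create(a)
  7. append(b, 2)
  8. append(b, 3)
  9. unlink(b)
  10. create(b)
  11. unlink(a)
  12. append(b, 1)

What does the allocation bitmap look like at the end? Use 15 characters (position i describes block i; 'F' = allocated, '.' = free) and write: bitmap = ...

  1. create(b)  ⇒  F..............  {b→[0]}
  2. unlink(b)  ⇒  ...............  {}
  3. create(b)  ⇒  F..............  {b→[0]}
  4. unlink(b)  ⇒  ...............  {}
  5. create(b)  ⇒  F..............  {b→[0]}
  6. create(a)  ⇒  FF.............  {a→[1]; b→[0]}
  7. append(b, 2)  ⇒  FFFF...........  {a→[1]; b→[0, 2, 3]}
  8. append(b, 3)  ⇒  FFFFFFF........  {a→[1]; b→[0, 2, 3, 4, 5, 6]}
  9. unlink(b)  ⇒  .F.............  {a→[1]}
  10. create(b)  ⇒  FF.............  {a→[1]; b→[0]}
  11. unlink(a)  ⇒  F..............  {b→[0]}
  12. append(b, 1)  ⇒  FF.............  {b→[0, 1]}

bitmap = FF.............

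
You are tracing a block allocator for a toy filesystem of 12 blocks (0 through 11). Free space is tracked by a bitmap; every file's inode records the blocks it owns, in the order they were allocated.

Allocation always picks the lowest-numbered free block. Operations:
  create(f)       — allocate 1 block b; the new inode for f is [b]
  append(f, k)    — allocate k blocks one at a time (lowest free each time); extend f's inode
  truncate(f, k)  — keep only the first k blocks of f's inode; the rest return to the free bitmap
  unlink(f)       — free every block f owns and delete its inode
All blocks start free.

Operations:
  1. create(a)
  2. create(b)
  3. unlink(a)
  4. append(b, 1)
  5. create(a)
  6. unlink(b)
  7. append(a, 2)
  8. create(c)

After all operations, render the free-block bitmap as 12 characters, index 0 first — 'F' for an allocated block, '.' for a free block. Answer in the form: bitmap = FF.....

create(a): bitmap=F........... | a=[0]
create(b): bitmap=FF.......... | a=[0] b=[1]
unlink(a): bitmap=.F.......... | b=[1]
append(b, 1): bitmap=FF.......... | b=[1, 0]
create(a): bitmap=FFF......... | a=[2] b=[1, 0]
unlink(b): bitmap=..F......... | a=[2]
append(a, 2): bitmap=FFF......... | a=[2, 0, 1]
create(c): bitmap=FFFF........ | a=[2, 0, 1] c=[3]

bitmap = FFFF........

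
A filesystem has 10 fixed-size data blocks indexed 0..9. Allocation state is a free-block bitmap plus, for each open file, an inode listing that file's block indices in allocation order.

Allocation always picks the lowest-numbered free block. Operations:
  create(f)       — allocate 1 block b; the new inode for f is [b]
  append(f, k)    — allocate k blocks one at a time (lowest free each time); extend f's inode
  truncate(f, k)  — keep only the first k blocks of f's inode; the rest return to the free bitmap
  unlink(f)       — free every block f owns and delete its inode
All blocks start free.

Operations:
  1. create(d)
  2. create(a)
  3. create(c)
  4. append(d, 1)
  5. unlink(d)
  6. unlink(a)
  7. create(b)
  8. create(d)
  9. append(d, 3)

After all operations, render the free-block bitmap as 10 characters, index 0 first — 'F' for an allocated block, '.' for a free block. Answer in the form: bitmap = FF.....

  1. create(d)  ⇒  F.........  {d→[0]}
  2. create(a)  ⇒  FF........  {a→[1]; d→[0]}
  3. create(c)  ⇒  FFF.......  {a→[1]; c→[2]; d→[0]}
  4. append(d, 1)  ⇒  FFFF......  {a→[1]; c→[2]; d→[0, 3]}
  5. unlink(d)  ⇒  .FF.......  {a→[1]; c→[2]}
  6. unlink(a)  ⇒  ..F.......  {c→[2]}
  7. create(b)  ⇒  F.F.......  {b→[0]; c→[2]}
  8. create(d)  ⇒  FFF.......  {b→[0]; c→[2]; d→[1]}
  9. append(d, 3)  ⇒  FFFFFF....  {b→[0]; c→[2]; d→[1, 3, 4, 5]}

bitmap = FFFFFF....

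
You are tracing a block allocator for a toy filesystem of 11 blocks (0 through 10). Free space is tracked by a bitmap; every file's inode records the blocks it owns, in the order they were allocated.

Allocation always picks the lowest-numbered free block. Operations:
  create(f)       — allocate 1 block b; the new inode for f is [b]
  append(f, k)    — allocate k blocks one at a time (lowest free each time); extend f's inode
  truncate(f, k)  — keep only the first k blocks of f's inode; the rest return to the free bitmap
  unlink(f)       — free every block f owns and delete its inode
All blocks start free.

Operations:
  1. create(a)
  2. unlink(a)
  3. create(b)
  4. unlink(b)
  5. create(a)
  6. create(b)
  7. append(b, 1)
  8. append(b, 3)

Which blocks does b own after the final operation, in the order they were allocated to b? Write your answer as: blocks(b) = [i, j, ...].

[1] create(a) — a=0 (map F..........)
[2] unlink(a) —  (map ...........)
[3] create(b) — b=0 (map F..........)
[4] unlink(b) —  (map ...........)
[5] create(a) — a=0 (map F..........)
[6] create(b) — a=0 b=1 (map FF.........)
[7] append(b, 1) — a=0 b=1,2 (map FFF........)
[8] append(b, 3) — a=0 b=1,2,3,4,5 (map FFFFFF.....)

blocks(b) = [1, 2, 3, 4, 5]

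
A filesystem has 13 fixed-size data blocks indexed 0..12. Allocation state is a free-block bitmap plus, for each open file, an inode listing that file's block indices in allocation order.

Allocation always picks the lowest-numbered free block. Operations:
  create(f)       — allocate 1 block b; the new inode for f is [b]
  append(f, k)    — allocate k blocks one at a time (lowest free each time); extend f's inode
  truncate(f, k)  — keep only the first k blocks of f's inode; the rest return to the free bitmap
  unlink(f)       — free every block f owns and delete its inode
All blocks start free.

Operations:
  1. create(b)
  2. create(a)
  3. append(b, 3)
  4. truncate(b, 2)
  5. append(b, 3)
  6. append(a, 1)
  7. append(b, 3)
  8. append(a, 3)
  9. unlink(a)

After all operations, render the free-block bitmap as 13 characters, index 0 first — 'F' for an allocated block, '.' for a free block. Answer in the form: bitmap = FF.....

create(b): bitmap=F............ | b=[0]
create(a): bitmap=FF........... | a=[1] b=[0]
append(b, 3): bitmap=FFFFF........ | a=[1] b=[0, 2, 3, 4]
truncate(b, 2): bitmap=FFF.......... | a=[1] b=[0, 2]
append(b, 3): bitmap=FFFFFF....... | a=[1] b=[0, 2, 3, 4, 5]
append(a, 1): bitmap=FFFFFFF...... | a=[1, 6] b=[0, 2, 3, 4, 5]
append(b, 3): bitmap=FFFFFFFFFF... | a=[1, 6] b=[0, 2, 3, 4, 5, 7, 8, 9]
append(a, 3): bitmap=FFFFFFFFFFFFF | a=[1, 6, 10, 11, 12] b=[0, 2, 3, 4, 5, 7, 8, 9]
unlink(a): bitmap=F.FFFF.FFF... | b=[0, 2, 3, 4, 5, 7, 8, 9]

bitmap = F.FFFF.FFF...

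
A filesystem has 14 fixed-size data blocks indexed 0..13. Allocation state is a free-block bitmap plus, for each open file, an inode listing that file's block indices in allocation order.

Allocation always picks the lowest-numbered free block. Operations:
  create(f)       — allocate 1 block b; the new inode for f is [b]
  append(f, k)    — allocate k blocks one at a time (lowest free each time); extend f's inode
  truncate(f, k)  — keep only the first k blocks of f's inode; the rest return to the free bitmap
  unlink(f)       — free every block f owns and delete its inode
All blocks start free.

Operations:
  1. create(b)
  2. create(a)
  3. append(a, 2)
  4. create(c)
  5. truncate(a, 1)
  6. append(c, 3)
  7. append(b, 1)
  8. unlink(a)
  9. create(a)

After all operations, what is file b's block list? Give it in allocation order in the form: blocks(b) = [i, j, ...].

blocks(b) = [0, 6]

  1. create(b)  ⇒  F.............  {b→[0]}
  2. create(a)  ⇒  FF............  {a→[1]; b→[0]}
  3. append(a, 2)  ⇒  FFFF..........  {a→[1, 2, 3]; b→[0]}
  4. create(c)  ⇒  FFFFF.........  {a→[1, 2, 3]; b→[0]; c→[4]}
  5. truncate(a, 1)  ⇒  FF..F.........  {a→[1]; b→[0]; c→[4]}
  6. append(c, 3)  ⇒  FFFFFF........  {a→[1]; b→[0]; c→[4, 2, 3, 5]}
  7. append(b, 1)  ⇒  FFFFFFF.......  {a→[1]; b→[0, 6]; c→[4, 2, 3, 5]}
  8. unlink(a)  ⇒  F.FFFFF.......  {b→[0, 6]; c→[4, 2, 3, 5]}
  9. create(a)  ⇒  FFFFFFF.......  {a→[1]; b→[0, 6]; c→[4, 2, 3, 5]}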